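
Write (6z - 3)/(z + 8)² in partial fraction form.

(6z - 3) = P(z + 8) + Q. At z = -8: Q = 6·(-8) - 3 = -51. Coeff of z: P = 6
Result: 6/(z + 8) - 51/(z + 8)²


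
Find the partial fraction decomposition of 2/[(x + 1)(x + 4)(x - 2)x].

Using Heaviside cover-up: (2/9)/(x + 1) - (1/36)/(x + 4) + (1/18)/(x - 2) - (1/4)/x


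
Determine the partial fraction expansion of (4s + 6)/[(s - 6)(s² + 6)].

At s=6: A = (4·6 + 6)/(6² + 6) = 5/7. B = -A = -5/7, C = 4 - 6·A = -2/7
Result: (5/7)/(s - 6) - ((5/7)s + 2/7)/(s² + 6)


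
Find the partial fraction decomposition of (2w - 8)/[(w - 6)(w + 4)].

At w=6: A = (2·6 - 8)/(6 + 4) = 2/5. At w=-4: B = (2·(-4) - 8)/(-4 - 6) = 8/5
Result: (2/5)/(w - 6) + (8/5)/(w + 4)


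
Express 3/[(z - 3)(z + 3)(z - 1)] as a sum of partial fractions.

Using cover-up method: A = 1/4, B = 1/8, C = -3/8
Result: (1/4)/(z - 3) + (1/8)/(z + 3) - (3/8)/(z - 1)


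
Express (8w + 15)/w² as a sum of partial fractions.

(8w + 15) = αw + β. At w = 0: β = 8·0 + 15 = 15. Coeff of w: α = 8
Result: 8/w + 15/w²


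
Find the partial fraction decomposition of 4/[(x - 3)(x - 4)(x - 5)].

Using cover-up method: α = 2, β = -4, γ = 2
Result: 2/(x - 3) - 4/(x - 4) + 2/(x - 5)


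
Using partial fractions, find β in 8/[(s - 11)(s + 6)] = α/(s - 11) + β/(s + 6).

Cover-up at s = -6: β = 8/(-6 - 11) = -8/17


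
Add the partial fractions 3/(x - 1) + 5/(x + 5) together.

Common denominator (x - 1)(x + 5). Numerator: 3(x + 5) + 5(x - 1) = (3x + 15) + (5x - 5) = 8x + 10
Result: (8x + 10)/[(x - 1)(x + 5)]


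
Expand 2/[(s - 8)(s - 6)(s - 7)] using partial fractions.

Using cover-up method: A = 1, B = 1, C = -2
Result: 1/(s - 8) + 1/(s - 6) - 2/(s - 7)


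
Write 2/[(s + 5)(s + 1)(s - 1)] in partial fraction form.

Using cover-up method: A = 1/12, B = -1/4, C = 1/6
Result: (1/12)/(s + 5) - (1/4)/(s + 1) + (1/6)/(s - 1)


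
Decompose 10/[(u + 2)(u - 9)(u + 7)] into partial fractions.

Using cover-up method: A = -2/11, B = 5/88, C = 1/8
Result: (-2/11)/(u + 2) + (5/88)/(u - 9) + (1/8)/(u + 7)


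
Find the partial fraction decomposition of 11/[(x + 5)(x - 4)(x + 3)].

Using cover-up method: P = 11/18, Q = 11/63, R = -11/14
Result: (11/18)/(x + 5) + (11/63)/(x - 4) - (11/14)/(x + 3)


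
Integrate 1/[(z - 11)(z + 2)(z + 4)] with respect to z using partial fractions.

Cover-up: A = 1/195, B = -1/26, C = 1/30. Decomposition: (1/195)/(z - 11) - (1/26)/(z + 2) + (1/30)/(z + 4). Integrate each term: (1/195) ln|(z - 11)| - (1/26) ln|(z + 2)| + (1/30) ln|(z + 4)| + C


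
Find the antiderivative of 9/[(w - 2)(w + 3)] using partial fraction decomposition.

Decompose: 9/[(w - 2)(w + 3)] = (9/5)/(w - 2) - (9/5)/(w + 3). Integrate each term: (9/5) ln|(w - 2)| - (9/5) ln|(w + 3)| + C


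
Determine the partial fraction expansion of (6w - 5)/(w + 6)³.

(6w - 5) = P(w + 6)² + Q(w + 6) + R. At w = -6: R = 6·(-6) - 5 = -41. Coefficients: P = 0, Q = 6
Result: 6/(w + 6)² - 41/(w + 6)³


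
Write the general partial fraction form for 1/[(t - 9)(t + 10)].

Distinct linear factors: α/(t - 9) + β/(t + 10)


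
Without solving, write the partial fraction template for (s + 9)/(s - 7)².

Repeated linear factor: P/(s - 7) + Q/(s - 7)²


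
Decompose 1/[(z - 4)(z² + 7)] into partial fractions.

Cover-up at z = 4: P = 1/(4² + 7) = 1/23. Then Q = -P = -1/23, R = -P·(0 + 4) = -4/23
Result: (1/23)/(z - 4) - ((1/23)z + 4/23)/(z² + 7)


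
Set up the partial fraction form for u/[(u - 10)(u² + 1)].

Linear + irreducible quadratic: α/(u - 10) + (βu + γ)/(u² + 1)


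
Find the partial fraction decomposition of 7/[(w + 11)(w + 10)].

7/(w + 11)(w + 10) = P/(w + 11) + Q/(w + 10). P = 7/(-11 + 10) = -7, Q = 7/(-10 + 11) = 7
Result: -7/(w + 11) + 7/(w + 10)


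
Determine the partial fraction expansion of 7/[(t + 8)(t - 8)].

7/(t + 8)(t - 8) = α/(t + 8) + β/(t - 8). α = 7/(-8 - 8) = -7/16, β = 7/(8 + 8) = 7/16
Result: (-7/16)/(t + 8) + (7/16)/(t - 8)


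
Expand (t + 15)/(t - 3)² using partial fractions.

(t + 15) = A(t - 3) + B. At t = 3: B = 1·3 + 15 = 18. Coeff of t: A = 1
Result: 1/(t - 3) + 18/(t - 3)²


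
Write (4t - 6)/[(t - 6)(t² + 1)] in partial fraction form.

At t=6: α = (4·6 - 6)/(6² + 1) = 18/37. β = -α = -18/37, γ = 4 - 6·α = 40/37
Result: (18/37)/(t - 6) - ((18/37)t - 40/37)/(t² + 1)


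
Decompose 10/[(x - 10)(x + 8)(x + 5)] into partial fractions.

Using cover-up method: A = 1/27, B = 5/27, C = -2/9
Result: (1/27)/(x - 10) + (5/27)/(x + 8) - (2/9)/(x + 5)


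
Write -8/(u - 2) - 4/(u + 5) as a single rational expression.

Common denominator (u - 2)(u + 5). Numerator: -8(u + 5) - 4(u - 2) = (-8u - 40) - (4u - 8) = -12u - 32
Result: (-12u - 32)/[(u - 2)(u + 5)]


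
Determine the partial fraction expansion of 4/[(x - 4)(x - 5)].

4/(x - 4)(x - 5) = A/(x - 4) + B/(x - 5). A = 4/(4 - 5) = -4, B = 4/(5 - 4) = 4
Result: -4/(x - 4) + 4/(x - 5)


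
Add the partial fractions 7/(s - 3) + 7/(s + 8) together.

Common denominator (s - 3)(s + 8). Numerator: 7(s + 8) + 7(s - 3) = (7s + 56) + (7s - 21) = 14s + 35
Result: (14s + 35)/[(s - 3)(s + 8)]


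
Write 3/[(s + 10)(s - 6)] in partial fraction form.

3/(s + 10)(s - 6) = P/(s + 10) + Q/(s - 6). P = 3/(-10 - 6) = -3/16, Q = 3/(6 + 10) = 3/16
Result: (-3/16)/(s + 10) + (3/16)/(s - 6)


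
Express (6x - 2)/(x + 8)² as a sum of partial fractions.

(6x - 2) = P(x + 8) + Q. At x = -8: Q = 6·(-8) - 2 = -50. Coeff of x: P = 6
Result: 6/(x + 8) - 50/(x + 8)²


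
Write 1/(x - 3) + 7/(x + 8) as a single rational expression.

Common denominator (x - 3)(x + 8). Numerator: 1(x + 8) + 7(x - 3) = (x + 8) + (7x - 21) = 8x - 13
Result: (8x - 13)/[(x - 3)(x + 8)]


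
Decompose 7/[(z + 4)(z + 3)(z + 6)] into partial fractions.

Using cover-up method: A = -7/2, B = 7/3, C = 7/6
Result: (-7/2)/(z + 4) + (7/3)/(z + 3) + (7/6)/(z + 6)


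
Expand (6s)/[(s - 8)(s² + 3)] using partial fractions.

At s=8: P = (6·8 + 0)/(8² + 3) = 48/67. Q = -P = -48/67, R = 6 - 8·P = 18/67
Result: (48/67)/(s - 8) - ((48/67)s - 18/67)/(s² + 3)


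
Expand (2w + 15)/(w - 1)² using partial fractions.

(2w + 15) = α(w - 1) + β. At w = 1: β = 2·1 + 15 = 17. Coeff of w: α = 2
Result: 2/(w - 1) + 17/(w - 1)²


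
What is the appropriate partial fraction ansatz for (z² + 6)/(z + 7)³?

Repeated linear factor (power 3): α/(z + 7) + β/(z + 7)² + γ/(z + 7)³


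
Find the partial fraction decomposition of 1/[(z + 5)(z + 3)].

1/(z + 5)(z + 3) = P/(z + 5) + Q/(z + 3). P = 1/(-5 + 3) = -1/2, Q = 1/(-3 + 5) = 1/2
Result: (-1/2)/(z + 5) + (1/2)/(z + 3)


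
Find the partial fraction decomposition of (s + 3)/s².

(s + 3) = As + B. At s = 0: B = 1·0 + 3 = 3. Coeff of s: A = 1
Result: 1/s + 3/s²


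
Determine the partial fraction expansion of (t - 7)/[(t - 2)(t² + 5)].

At t=2: α = (1·2 - 7)/(2² + 5) = -5/9. β = -α = 5/9, γ = 1 - 2·α = 19/9
Result: (-5/9)/(t - 2) + ((5/9)t + 19/9)/(t² + 5)


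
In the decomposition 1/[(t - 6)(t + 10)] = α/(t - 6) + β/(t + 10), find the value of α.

Cover-up at t = 6: α = 1/(6 + 10) = 1/16


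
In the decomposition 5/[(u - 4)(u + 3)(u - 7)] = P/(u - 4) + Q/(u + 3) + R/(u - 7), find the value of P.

Cover-up at u = 4: P = 5/[(4 + 3)(4 - 7)] = 5/[(7)(-3)] = -5/21


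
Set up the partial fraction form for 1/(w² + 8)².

Repeated quadratic factor: (Pw + Q)/(w² + 8) + (Rw + S)/(w² + 8)²


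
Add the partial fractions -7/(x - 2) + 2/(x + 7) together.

Common denominator (x - 2)(x + 7). Numerator: -7(x + 7) + 2(x - 2) = (-7x - 49) + (2x - 4) = -5x - 53
Result: (-5x - 53)/[(x - 2)(x + 7)]


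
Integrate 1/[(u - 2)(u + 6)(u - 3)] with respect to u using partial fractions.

Cover-up: α = -1/8, β = 1/72, γ = 1/9. Decomposition: (-1/8)/(u - 2) + (1/72)/(u + 6) + (1/9)/(u - 3). Integrate each term: (-1/8) ln|(u - 2)| + (1/72) ln|(u + 6)| + (1/9) ln|(u - 3)| + C


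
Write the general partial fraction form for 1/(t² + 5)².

Repeated quadratic factor: (At + B)/(t² + 5) + (Ct + D)/(t² + 5)²


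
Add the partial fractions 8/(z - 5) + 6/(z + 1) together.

Common denominator (z - 5)(z + 1). Numerator: 8(z + 1) + 6(z - 5) = (8z + 8) + (6z - 30) = 14z - 22
Result: (14z - 22)/[(z - 5)(z + 1)]


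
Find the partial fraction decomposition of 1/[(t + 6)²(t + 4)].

Cover-up at t=-4: γ = 1/(-4 + 6)² = 1/4. Cover-up at t=-6: β = 1/(-6 + 4) = -1/2. Comparing t² coeff: α = -γ = -1/4
Result: (-1/4)/(t + 6) - (1/2)/(t + 6)² + (1/4)/(t + 4)


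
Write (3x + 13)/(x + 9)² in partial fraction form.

(3x + 13) = α(x + 9) + β. At x = -9: β = 3·(-9) + 13 = -14. Coeff of x: α = 3
Result: 3/(x + 9) - 14/(x + 9)²


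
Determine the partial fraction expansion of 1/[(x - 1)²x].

Cover-up at x=0: C = 1/(0 - 1)² = 1. Cover-up at x=1: B = 1/(1 - 0) = 1. Comparing x² coeff: A = -C = -1
Result: -1/(x - 1) + 1/(x - 1)² + 1/x


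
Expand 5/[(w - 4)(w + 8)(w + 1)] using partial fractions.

Using cover-up method: α = 1/12, β = 5/84, γ = -1/7
Result: (1/12)/(w - 4) + (5/84)/(w + 8) - (1/7)/(w + 1)


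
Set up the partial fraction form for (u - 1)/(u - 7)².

Repeated linear factor: α/(u - 7) + β/(u - 7)²


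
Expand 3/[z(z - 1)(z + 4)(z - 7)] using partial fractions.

Using Heaviside cover-up: (3/28)/z - (1/10)/(z - 1) - (3/220)/(z + 4) + (1/154)/(z - 7)


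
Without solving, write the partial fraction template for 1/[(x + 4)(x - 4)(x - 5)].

Three distinct linear factors: α/(x + 4) + β/(x - 4) + γ/(x - 5)


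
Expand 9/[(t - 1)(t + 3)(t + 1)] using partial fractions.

Using cover-up method: A = 9/8, B = 9/8, C = -9/4
Result: (9/8)/(t - 1) + (9/8)/(t + 3) - (9/4)/(t + 1)


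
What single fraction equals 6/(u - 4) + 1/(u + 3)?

Common denominator (u - 4)(u + 3). Numerator: 6(u + 3) + 1(u - 4) = (6u + 18) + (u - 4) = 7u + 14
Result: (7u + 14)/[(u - 4)(u + 3)]


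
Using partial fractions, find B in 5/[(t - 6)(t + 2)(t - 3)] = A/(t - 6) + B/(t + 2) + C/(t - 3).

Cover-up at t = -2: B = 5/[(-2 - 6)(-2 - 3)] = 5/[(-8)(-5)] = 5/40 = 1/8


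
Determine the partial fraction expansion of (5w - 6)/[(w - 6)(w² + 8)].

At w=6: α = (5·6 - 6)/(6² + 8) = 6/11. β = -α = -6/11, γ = 5 - 6·α = 19/11
Result: (6/11)/(w - 6) - ((6/11)w - 19/11)/(w² + 8)


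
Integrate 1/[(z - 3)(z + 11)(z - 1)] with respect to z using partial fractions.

Cover-up: A = 1/28, B = 1/168, C = -1/24. Decomposition: (1/28)/(z - 3) + (1/168)/(z + 11) - (1/24)/(z - 1). Integrate each term: (1/28) ln|(z - 3)| + (1/168) ln|(z + 11)| - (1/24) ln|(z - 1)| + C


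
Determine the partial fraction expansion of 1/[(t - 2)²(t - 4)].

Cover-up at t=4: R = 1/(4 - 2)² = 1/4. Cover-up at t=2: Q = 1/(2 - 4) = -1/2. Comparing t² coeff: P = -R = -1/4
Result: (-1/4)/(t - 2) - (1/2)/(t - 2)² + (1/4)/(t - 4)


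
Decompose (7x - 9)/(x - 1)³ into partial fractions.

(7x - 9) = P(x - 1)² + Q(x - 1) + R. At x = 1: R = 7·1 - 9 = -2. Coefficients: P = 0, Q = 7
Result: 7/(x - 1)² - 2/(x - 1)³


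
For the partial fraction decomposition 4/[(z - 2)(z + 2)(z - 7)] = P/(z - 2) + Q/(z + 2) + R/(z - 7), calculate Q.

Cover-up at z = -2: Q = 4/[(-2 - 2)(-2 - 7)] = 4/[(-4)(-9)] = 4/36 = 1/9


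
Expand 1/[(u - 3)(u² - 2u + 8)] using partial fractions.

Cover-up at u = 3: A = 1/(3² - 2·3 + 8) = 1/11. Then B = -A = -1/11, C = -A·(-2 + 3) = -1/11
Result: (1/11)/(u - 3) - ((1/11)u + 1/11)/(u² - 2u + 8)


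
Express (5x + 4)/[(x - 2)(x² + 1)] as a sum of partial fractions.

At x=2: P = (5·2 + 4)/(2² + 1) = 14/5. Q = -P = -14/5, R = 5 - 2·P = -3/5
Result: (14/5)/(x - 2) - ((14/5)x + 3/5)/(x² + 1)


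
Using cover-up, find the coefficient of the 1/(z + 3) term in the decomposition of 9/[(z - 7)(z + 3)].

Cover (z + 3), set z=-3: 9/((z - 7) at z=-3) = 9/(-10) = -9/10


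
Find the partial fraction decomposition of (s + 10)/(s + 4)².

(s + 10) = α(s + 4) + β. At s = -4: β = 1·(-4) + 10 = 6. Coeff of s: α = 1
Result: 1/(s + 4) + 6/(s + 4)²


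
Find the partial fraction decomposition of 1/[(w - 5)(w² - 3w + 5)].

Cover-up at w = 5: α = 1/(5² - 3·5 + 5) = 1/15. Then β = -α = -1/15, γ = -α·(-3 + 5) = -2/15
Result: (1/15)/(w - 5) - ((1/15)w + 2/15)/(w² - 3w + 5)


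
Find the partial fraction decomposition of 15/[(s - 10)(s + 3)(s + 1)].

Using cover-up method: P = 15/143, Q = 15/26, R = -15/22
Result: (15/143)/(s - 10) + (15/26)/(s + 3) - (15/22)/(s + 1)


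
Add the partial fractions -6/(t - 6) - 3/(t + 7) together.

Common denominator (t - 6)(t + 7). Numerator: -6(t + 7) - 3(t - 6) = (-6t - 42) - (3t - 18) = -9t - 24
Result: (-9t - 24)/[(t - 6)(t + 7)]


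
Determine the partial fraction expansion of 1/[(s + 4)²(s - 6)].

Cover-up at s=6: R = 1/(6 + 4)² = 1/100. Cover-up at s=-4: Q = 1/(-4 - 6) = -1/10. Comparing s² coeff: P = -R = -1/100
Result: (-1/100)/(s + 4) - (1/10)/(s + 4)² + (1/100)/(s - 6)


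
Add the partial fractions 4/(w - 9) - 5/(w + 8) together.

Common denominator (w - 9)(w + 8). Numerator: 4(w + 8) - 5(w - 9) = (4w + 32) - (5w - 45) = -w + 77
Result: (-w + 77)/[(w - 9)(w + 8)]


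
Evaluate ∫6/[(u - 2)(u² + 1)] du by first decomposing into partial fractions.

Cover-up at u=2: α = 6/(2²+1) = 6/5. Coeff matching: β = -6/5, γ = -12/5. Decomposition: (6/5)/(u - 2) - ((6/5)u + 12/5)/(u² + 1). Integrate: linear → ln, quadratic → (1/2)ln + arctan: (6/5) ln|(u - 2)| - (3/5) ln(u² + 1) - (12/5) arctan(u) + C


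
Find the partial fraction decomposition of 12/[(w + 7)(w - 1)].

12/(w + 7)(w - 1) = A/(w + 7) + B/(w - 1). A = 12/(-7 - 1) = -3/2, B = 12/(1 + 7) = 3/2
Result: (-3/2)/(w + 7) + (3/2)/(w - 1)


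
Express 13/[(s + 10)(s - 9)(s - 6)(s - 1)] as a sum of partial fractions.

Using Heaviside cover-up: (-13/3344)/(s + 10) + (13/456)/(s - 9) - (13/240)/(s - 6) + (13/440)/(s - 1)


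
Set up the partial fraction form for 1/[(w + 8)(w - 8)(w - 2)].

Three distinct linear factors: A/(w + 8) + B/(w - 8) + C/(w - 2)


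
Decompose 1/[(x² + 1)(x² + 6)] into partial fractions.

Coefficient matching gives α = γ = 0, β = 1/(6-1) = 1/5, δ = -β = -1/5
Result: (1/5)/(x² + 1) - (1/5)/(x² + 6)


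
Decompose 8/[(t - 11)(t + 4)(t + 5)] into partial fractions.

Using cover-up method: A = 1/30, B = -8/15, C = 1/2
Result: (1/30)/(t - 11) - (8/15)/(t + 4) + (1/2)/(t + 5)


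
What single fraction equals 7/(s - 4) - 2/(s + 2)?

Common denominator (s - 4)(s + 2). Numerator: 7(s + 2) - 2(s - 4) = (7s + 14) - (2s - 8) = 5s + 22
Result: (5s + 22)/[(s - 4)(s + 2)]


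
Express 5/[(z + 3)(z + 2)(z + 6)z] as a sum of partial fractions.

Using Heaviside cover-up: (5/9)/(z + 3) - (5/8)/(z + 2) - (5/72)/(z + 6) + (5/36)/z


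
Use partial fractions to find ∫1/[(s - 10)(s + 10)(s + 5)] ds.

Cover-up: A = 1/300, B = 1/100, C = -1/75. Decomposition: (1/300)/(s - 10) + (1/100)/(s + 10) - (1/75)/(s + 5). Integrate each term: (1/300) ln|(s - 10)| + (1/100) ln|(s + 10)| - (1/75) ln|(s + 5)| + C


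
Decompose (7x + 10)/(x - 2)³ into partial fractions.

(7x + 10) = P(x - 2)² + Q(x - 2) + R. At x = 2: R = 7·2 + 10 = 24. Coefficients: P = 0, Q = 7
Result: 7/(x - 2)² + 24/(x - 2)³


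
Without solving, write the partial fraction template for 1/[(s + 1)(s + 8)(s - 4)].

Three distinct linear factors: A/(s + 1) + B/(s + 8) + C/(s - 4)


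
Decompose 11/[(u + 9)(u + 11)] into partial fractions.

11/(u + 9)(u + 11) = α/(u + 9) + β/(u + 11). α = 11/(-9 + 11) = 11/2, β = 11/(-11 + 9) = -11/2
Result: (11/2)/(u + 9) - (11/2)/(u + 11)


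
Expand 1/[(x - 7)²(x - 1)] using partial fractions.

Cover-up at x=1: γ = 1/(1 - 7)² = 1/36. Cover-up at x=7: β = 1/(7 - 1) = 1/6. Comparing x² coeff: α = -γ = -1/36
Result: (-1/36)/(x - 7) + (1/6)/(x - 7)² + (1/36)/(x - 1)


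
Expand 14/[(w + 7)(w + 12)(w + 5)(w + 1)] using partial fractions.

Using Heaviside cover-up: (7/30)/(w + 7) - (2/55)/(w + 12) - (1/4)/(w + 5) + (7/132)/(w + 1)


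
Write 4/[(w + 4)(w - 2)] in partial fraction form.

4/(w + 4)(w - 2) = A/(w + 4) + B/(w - 2). A = 4/(-4 - 2) = -2/3, B = 4/(2 + 4) = 2/3
Result: (-2/3)/(w + 4) + (2/3)/(w - 2)


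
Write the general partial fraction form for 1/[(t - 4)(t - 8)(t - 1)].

Three distinct linear factors: P/(t - 4) + Q/(t - 8) + R/(t - 1)


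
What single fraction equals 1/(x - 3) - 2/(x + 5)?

Common denominator (x - 3)(x + 5). Numerator: 1(x + 5) - 2(x - 3) = (x + 5) - (2x - 6) = -x + 11
Result: (-x + 11)/[(x - 3)(x + 5)]


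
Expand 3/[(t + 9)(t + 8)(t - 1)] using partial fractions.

Using cover-up method: α = 3/10, β = -1/3, γ = 1/30
Result: (3/10)/(t + 9) - (1/3)/(t + 8) + (1/30)/(t - 1)


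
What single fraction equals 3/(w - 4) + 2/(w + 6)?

Common denominator (w - 4)(w + 6). Numerator: 3(w + 6) + 2(w - 4) = (3w + 18) + (2w - 8) = 5w + 10
Result: (5w + 10)/[(w - 4)(w + 6)]


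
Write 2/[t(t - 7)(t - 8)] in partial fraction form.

Using cover-up method: P = 1/28, Q = -2/7, R = 1/4
Result: (1/28)/t - (2/7)/(t - 7) + (1/4)/(t - 8)


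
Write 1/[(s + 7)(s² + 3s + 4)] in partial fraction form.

Cover-up at s = -7: A = 1/((-7)² + 3·(-7) + 4) = 1/32. Then B = -A = -1/32, C = -A·(3 - 7) = 1/8
Result: (1/32)/(s + 7) - ((1/32)s - 1/8)/(s² + 3s + 4)


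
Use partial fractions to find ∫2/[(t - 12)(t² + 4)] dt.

Cover-up at t=12: A = 2/(12²+4) = 1/74. Coeff matching: B = -1/74, C = -6/37. Decomposition: (1/74)/(t - 12) - ((1/74)t + 6/37)/(t² + 4). Integrate: linear → ln, quadratic → (1/2)ln + arctan: (1/74) ln|(t - 12)| - (1/148) ln(t² + 4) - (3/37) arctan(t/2) + C


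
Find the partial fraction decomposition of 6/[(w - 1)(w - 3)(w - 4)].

Using cover-up method: P = 1, Q = -3, R = 2
Result: 1/(w - 1) - 3/(w - 3) + 2/(w - 4)


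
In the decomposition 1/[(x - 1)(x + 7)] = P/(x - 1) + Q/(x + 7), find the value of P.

Cover-up at x = 1: P = 1/(1 + 7) = 1/8


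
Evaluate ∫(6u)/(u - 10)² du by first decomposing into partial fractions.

Decompose: α = 6, β = 6·10 + 0 = 60, so (6u)/(u - 10)² = 6/(u - 10) + 60/(u - 10)². Integrate: ∫ α/(u - 10) du = 6 ln|(u - 10)|; ∫ β/(u - 10)² du = -60/(u - 10). Sum: 6 ln|(u - 10)| - 60/(u - 10) + C


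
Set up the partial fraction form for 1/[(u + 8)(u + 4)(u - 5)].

Three distinct linear factors: A/(u + 8) + B/(u + 4) + C/(u - 5)


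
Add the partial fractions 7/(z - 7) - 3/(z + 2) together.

Common denominator (z - 7)(z + 2). Numerator: 7(z + 2) - 3(z - 7) = (7z + 14) - (3z - 21) = 4z + 35
Result: (4z + 35)/[(z - 7)(z + 2)]


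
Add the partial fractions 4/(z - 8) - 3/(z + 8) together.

Common denominator (z - 8)(z + 8). Numerator: 4(z + 8) - 3(z - 8) = (4z + 32) - (3z - 24) = z + 56
Result: (z + 56)/[(z - 8)(z + 8)]


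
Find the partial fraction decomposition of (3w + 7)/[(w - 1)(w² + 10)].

At w=1: α = (3·1 + 7)/(1² + 10) = 10/11. β = -α = -10/11, γ = 3 - 1·α = 23/11
Result: (10/11)/(w - 1) - ((10/11)w - 23/11)/(w² + 10)


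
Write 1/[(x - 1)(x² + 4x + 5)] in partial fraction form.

Cover-up at x = 1: α = 1/(1² + 4·1 + 5) = 1/10. Then β = -α = -1/10, γ = -α·(4 + 1) = -1/2
Result: (1/10)/(x - 1) - ((1/10)x + 1/2)/(x² + 4x + 5)


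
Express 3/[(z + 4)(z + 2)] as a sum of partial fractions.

3/(z + 4)(z + 2) = A/(z + 4) + B/(z + 2). A = 3/(-4 + 2) = -3/2, B = 3/(-2 + 4) = 3/2
Result: (-3/2)/(z + 4) + (3/2)/(z + 2)


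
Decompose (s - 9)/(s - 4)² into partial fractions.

(s - 9) = A(s - 4) + B. At s = 4: B = 1·4 - 9 = -5. Coeff of s: A = 1
Result: 1/(s - 4) - 5/(s - 4)²


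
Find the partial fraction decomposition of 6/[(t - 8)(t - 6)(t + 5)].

Using cover-up method: A = 3/13, B = -3/11, C = 6/143
Result: (3/13)/(t - 8) - (3/11)/(t - 6) + (6/143)/(t + 5)


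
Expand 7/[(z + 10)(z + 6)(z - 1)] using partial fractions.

Using cover-up method: A = 7/44, B = -1/4, C = 1/11
Result: (7/44)/(z + 10) - (1/4)/(z + 6) + (1/11)/(z - 1)


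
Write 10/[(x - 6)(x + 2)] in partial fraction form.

10/(x - 6)(x + 2) = P/(x - 6) + Q/(x + 2). P = 10/(6 + 2) = 5/4, Q = 10/(-2 - 6) = -5/4
Result: (5/4)/(x - 6) - (5/4)/(x + 2)


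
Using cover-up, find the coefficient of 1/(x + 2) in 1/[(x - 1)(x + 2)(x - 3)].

Cover (x + 2), set x=-2: 1/[(-2 - 1)(-2 - 3)] = 1/15


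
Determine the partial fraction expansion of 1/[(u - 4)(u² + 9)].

Cover-up at u = 4: A = 1/(4² + 9) = 1/25. Then B = -A = -1/25, C = -A·(0 + 4) = -4/25
Result: (1/25)/(u - 4) - ((1/25)u + 4/25)/(u² + 9)


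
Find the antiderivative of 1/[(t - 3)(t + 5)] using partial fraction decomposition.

Decompose: 1/[(t - 3)(t + 5)] = (1/8)/(t - 3) - (1/8)/(t + 5). Integrate each term: (1/8) ln|(t - 3)| - (1/8) ln|(t + 5)| + C


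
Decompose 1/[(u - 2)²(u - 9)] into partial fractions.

Cover-up at u=9: C = 1/(9 - 2)² = 1/49. Cover-up at u=2: B = 1/(2 - 9) = -1/7. Comparing u² coeff: A = -C = -1/49
Result: (-1/49)/(u - 2) - (1/7)/(u - 2)² + (1/49)/(u - 9)


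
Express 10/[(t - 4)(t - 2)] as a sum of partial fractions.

10/(t - 4)(t - 2) = α/(t - 4) + β/(t - 2). α = 10/(4 - 2) = 5, β = 10/(2 - 4) = -5
Result: 5/(t - 4) - 5/(t - 2)


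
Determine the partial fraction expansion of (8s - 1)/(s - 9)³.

(8s - 1) = A(s - 9)² + B(s - 9) + C. At s = 9: C = 8·9 - 1 = 71. Coefficients: A = 0, B = 8
Result: 8/(s - 9)² + 71/(s - 9)³


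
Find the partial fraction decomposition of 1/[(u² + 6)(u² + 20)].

Coefficient matching gives A = C = 0, B = 1/(20-6) = 1/14, D = -B = -1/14
Result: (1/14)/(u² + 6) - (1/14)/(u² + 20)


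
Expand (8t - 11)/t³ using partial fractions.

(8t - 11) = Pt² + Qt + R. At t = 0: R = 8·0 - 11 = -11. Coefficients: P = 0, Q = 8
Result: 8/t² - 11/t³


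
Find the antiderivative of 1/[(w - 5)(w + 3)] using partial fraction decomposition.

Decompose: 1/[(w - 5)(w + 3)] = (1/8)/(w - 5) - (1/8)/(w + 3). Integrate each term: (1/8) ln|(w - 5)| - (1/8) ln|(w + 3)| + C


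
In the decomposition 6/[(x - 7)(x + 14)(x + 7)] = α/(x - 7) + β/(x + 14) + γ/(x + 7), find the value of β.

Cover-up at x = -14: β = 6/[(-14 - 7)(-14 + 7)] = 6/[(-21)(-7)] = 6/147 = 2/49


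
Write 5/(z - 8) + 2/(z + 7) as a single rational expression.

Common denominator (z - 8)(z + 7). Numerator: 5(z + 7) + 2(z - 8) = (5z + 35) + (2z - 16) = 7z + 19
Result: (7z + 19)/[(z - 8)(z + 7)]


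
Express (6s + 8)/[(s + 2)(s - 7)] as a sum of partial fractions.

At s=-2: P = (6·(-2) + 8)/(-2 - 7) = 4/9. At s=7: Q = (6·7 + 8)/(7 + 2) = 50/9
Result: (4/9)/(s + 2) + (50/9)/(s - 7)


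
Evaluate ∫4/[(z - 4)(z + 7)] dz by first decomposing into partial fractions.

Decompose: 4/[(z - 4)(z + 7)] = (4/11)/(z - 4) - (4/11)/(z + 7). Integrate each term: (4/11) ln|(z - 4)| - (4/11) ln|(z + 7)| + C


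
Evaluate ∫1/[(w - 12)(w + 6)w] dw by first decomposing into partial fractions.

Cover-up: α = 1/216, β = 1/108, γ = -1/72. Decomposition: (1/216)/(w - 12) + (1/108)/(w + 6) - (1/72)/w. Integrate each term: (1/216) ln|(w - 12)| + (1/108) ln|(w + 6)| - (1/72) ln|w| + C


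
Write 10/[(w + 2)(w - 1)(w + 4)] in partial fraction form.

Using cover-up method: α = -5/3, β = 2/3, γ = 1
Result: (-5/3)/(w + 2) + (2/3)/(w - 1) + 1/(w + 4)


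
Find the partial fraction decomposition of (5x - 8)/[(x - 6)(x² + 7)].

At x=6: α = (5·6 - 8)/(6² + 7) = 22/43. β = -α = -22/43, γ = 5 - 6·α = 83/43
Result: (22/43)/(x - 6) - ((22/43)x - 83/43)/(x² + 7)


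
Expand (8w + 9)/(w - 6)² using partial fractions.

(8w + 9) = A(w - 6) + B. At w = 6: B = 8·6 + 9 = 57. Coeff of w: A = 8
Result: 8/(w - 6) + 57/(w - 6)²


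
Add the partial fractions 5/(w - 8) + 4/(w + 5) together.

Common denominator (w - 8)(w + 5). Numerator: 5(w + 5) + 4(w - 8) = (5w + 25) + (4w - 32) = 9w - 7
Result: (9w - 7)/[(w - 8)(w + 5)]


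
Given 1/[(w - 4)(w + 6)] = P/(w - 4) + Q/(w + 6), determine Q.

Cover-up at w = -6: Q = 1/(-6 - 4) = -1/10


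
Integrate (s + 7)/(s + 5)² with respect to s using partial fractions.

Decompose: α = 1, β = 1·(-5) + 7 = 2, so (s + 7)/(s + 5)² = 1/(s + 5) + 2/(s + 5)². Integrate: ∫ α/(s + 5) ds = ln|(s + 5)|; ∫ β/(s + 5)² ds = -2/(s + 5). Sum: ln|(s + 5)| - 2/(s + 5) + C


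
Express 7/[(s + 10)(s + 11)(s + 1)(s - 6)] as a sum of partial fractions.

Using Heaviside cover-up: (7/144)/(s + 10) - (7/170)/(s + 11) - (1/90)/(s + 1) + (1/272)/(s - 6)


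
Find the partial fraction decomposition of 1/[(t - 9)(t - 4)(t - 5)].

Using cover-up method: A = 1/20, B = 1/5, C = -1/4
Result: (1/20)/(t - 9) + (1/5)/(t - 4) - (1/4)/(t - 5)


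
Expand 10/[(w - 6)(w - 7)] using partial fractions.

10/(w - 6)(w - 7) = A/(w - 6) + B/(w - 7). A = 10/(6 - 7) = -10, B = 10/(7 - 6) = 10
Result: -10/(w - 6) + 10/(w - 7)


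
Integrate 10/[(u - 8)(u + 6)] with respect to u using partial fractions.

Decompose: 10/[(u - 8)(u + 6)] = (5/7)/(u - 8) - (5/7)/(u + 6). Integrate each term: (5/7) ln|(u - 8)| - (5/7) ln|(u + 6)| + C


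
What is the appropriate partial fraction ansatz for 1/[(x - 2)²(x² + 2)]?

Repeated linear + quadratic: α/(x - 2) + β/(x - 2)² + (γx + δ)/(x² + 2)


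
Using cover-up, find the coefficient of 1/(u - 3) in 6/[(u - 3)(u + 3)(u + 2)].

Cover (u - 3), set u=3: 6/[(3 + 3)(3 + 2)] = 1/5


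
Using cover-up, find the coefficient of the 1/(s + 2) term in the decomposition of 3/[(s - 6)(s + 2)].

Cover (s + 2), set s=-2: 3/((s - 6) at s=-2) = 3/(-8) = -3/8


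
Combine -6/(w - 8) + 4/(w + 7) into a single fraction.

Common denominator (w - 8)(w + 7). Numerator: -6(w + 7) + 4(w - 8) = (-6w - 42) + (4w - 32) = -2w - 74
Result: (-2w - 74)/[(w - 8)(w + 7)]


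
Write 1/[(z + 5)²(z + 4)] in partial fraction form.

Cover-up at z=-4: C = 1/(-4 + 5)² = 1. Cover-up at z=-5: B = 1/(-5 + 4) = -1. Comparing z² coeff: A = -C = -1
Result: -1/(z + 5) - 1/(z + 5)² + 1/(z + 4)


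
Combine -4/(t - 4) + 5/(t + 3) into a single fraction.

Common denominator (t - 4)(t + 3). Numerator: -4(t + 3) + 5(t - 4) = (-4t - 12) + (5t - 20) = t - 32
Result: (t - 32)/[(t - 4)(t + 3)]


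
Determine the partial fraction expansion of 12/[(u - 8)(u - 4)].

12/(u - 8)(u - 4) = P/(u - 8) + Q/(u - 4). P = 12/(8 - 4) = 3, Q = 12/(4 - 8) = -3
Result: 3/(u - 8) - 3/(u - 4)


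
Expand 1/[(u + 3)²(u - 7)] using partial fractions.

Cover-up at u=7: γ = 1/(7 + 3)² = 1/100. Cover-up at u=-3: β = 1/(-3 - 7) = -1/10. Comparing u² coeff: α = -γ = -1/100
Result: (-1/100)/(u + 3) - (1/10)/(u + 3)² + (1/100)/(u - 7)


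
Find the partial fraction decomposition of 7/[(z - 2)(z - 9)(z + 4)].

Using cover-up method: P = -1/6, Q = 1/13, R = 7/78
Result: (-1/6)/(z - 2) + (1/13)/(z - 9) + (7/78)/(z + 4)


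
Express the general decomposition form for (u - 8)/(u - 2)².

Repeated linear factor: A/(u - 2) + B/(u - 2)²


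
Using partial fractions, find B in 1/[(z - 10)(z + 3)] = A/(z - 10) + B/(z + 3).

Cover-up at z = -3: B = 1/(-3 - 10) = -1/13


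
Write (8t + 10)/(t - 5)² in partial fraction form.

(8t + 10) = α(t - 5) + β. At t = 5: β = 8·5 + 10 = 50. Coeff of t: α = 8
Result: 8/(t - 5) + 50/(t - 5)²


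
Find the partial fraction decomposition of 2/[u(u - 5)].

2/u(u - 5) = A/u + B/(u - 5). A = 2/(0 - 5) = -2/5, B = 2/(5 - 0) = 2/5
Result: (-2/5)/u + (2/5)/(u - 5)


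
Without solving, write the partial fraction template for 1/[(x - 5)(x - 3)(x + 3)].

Three distinct linear factors: α/(x - 5) + β/(x - 3) + γ/(x + 3)


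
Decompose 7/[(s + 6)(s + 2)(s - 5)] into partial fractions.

Using cover-up method: A = 7/44, B = -1/4, C = 1/11
Result: (7/44)/(s + 6) - (1/4)/(s + 2) + (1/11)/(s - 5)


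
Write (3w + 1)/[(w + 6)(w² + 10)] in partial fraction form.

At w=-6: α = (3·(-6) + 1)/((-6)² + 10) = -17/46. β = -α = 17/46, γ = 3 - (-6)·α = 18/23
Result: (-17/46)/(w + 6) + ((17/46)w + 18/23)/(w² + 10)


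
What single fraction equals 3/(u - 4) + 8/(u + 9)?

Common denominator (u - 4)(u + 9). Numerator: 3(u + 9) + 8(u - 4) = (3u + 27) + (8u - 32) = 11u - 5
Result: (11u - 5)/[(u - 4)(u + 9)]


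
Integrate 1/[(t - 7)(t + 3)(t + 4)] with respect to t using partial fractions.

Cover-up: α = 1/110, β = -1/10, γ = 1/11. Decomposition: (1/110)/(t - 7) - (1/10)/(t + 3) + (1/11)/(t + 4). Integrate each term: (1/110) ln|(t - 7)| - (1/10) ln|(t + 3)| + (1/11) ln|(t + 4)| + C


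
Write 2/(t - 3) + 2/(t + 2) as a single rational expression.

Common denominator (t - 3)(t + 2). Numerator: 2(t + 2) + 2(t - 3) = (2t + 4) + (2t - 6) = 4t - 2
Result: (4t - 2)/[(t - 3)(t + 2)]


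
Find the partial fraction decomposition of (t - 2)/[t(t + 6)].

At t=0: α = (1·0 - 2)/(0 + 6) = -1/3. At t=-6: β = (1·(-6) - 2)/(-6 - 0) = 4/3
Result: (-1/3)/t + (4/3)/(t + 6)


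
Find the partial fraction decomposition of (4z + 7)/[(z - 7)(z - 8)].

At z=7: α = (4·7 + 7)/(7 - 8) = -35. At z=8: β = (4·8 + 7)/(8 - 7) = 39
Result: -35/(z - 7) + 39/(z - 8)


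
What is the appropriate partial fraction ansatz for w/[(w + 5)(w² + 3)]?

Linear + irreducible quadratic: α/(w + 5) + (βw + γ)/(w² + 3)


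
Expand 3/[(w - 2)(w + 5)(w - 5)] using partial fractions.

Using cover-up method: A = -1/7, B = 3/70, C = 1/10
Result: (-1/7)/(w - 2) + (3/70)/(w + 5) + (1/10)/(w - 5)


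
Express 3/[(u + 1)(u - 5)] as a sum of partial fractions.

3/(u + 1)(u - 5) = P/(u + 1) + Q/(u - 5). P = 3/(-1 - 5) = -1/2, Q = 3/(5 + 1) = 1/2
Result: (-1/2)/(u + 1) + (1/2)/(u - 5)


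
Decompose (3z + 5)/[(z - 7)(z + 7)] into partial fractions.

At z=7: A = (3·7 + 5)/(7 + 7) = 13/7. At z=-7: B = (3·(-7) + 5)/(-7 - 7) = 8/7
Result: (13/7)/(z - 7) + (8/7)/(z + 7)


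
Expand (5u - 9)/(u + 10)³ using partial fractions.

(5u - 9) = A(u + 10)² + B(u + 10) + C. At u = -10: C = 5·(-10) - 9 = -59. Coefficients: A = 0, B = 5
Result: 5/(u + 10)² - 59/(u + 10)³


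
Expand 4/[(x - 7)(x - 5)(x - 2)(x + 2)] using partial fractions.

Using Heaviside cover-up: (2/45)/(x - 7) - (2/21)/(x - 5) + (1/15)/(x - 2) - (1/63)/(x + 2)


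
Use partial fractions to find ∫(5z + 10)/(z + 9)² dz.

Decompose: A = 5, B = 5·(-9) + 10 = -35, so (5z + 10)/(z + 9)² = 5/(z + 9) - 35/(z + 9)². Integrate: ∫ A/(z + 9) dz = 5 ln|(z + 9)|; ∫ B/(z + 9)² dz = 35/(z + 9). Sum: 5 ln|(z + 9)| + 35/(z + 9) + C


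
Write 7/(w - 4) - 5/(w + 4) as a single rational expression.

Common denominator (w - 4)(w + 4). Numerator: 7(w + 4) - 5(w - 4) = (7w + 28) - (5w - 20) = 2w + 48
Result: (2w + 48)/[(w - 4)(w + 4)]


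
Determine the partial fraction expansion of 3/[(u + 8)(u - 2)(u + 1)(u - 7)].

Using Heaviside cover-up: (-1/350)/(u + 8) - (1/50)/(u - 2) + (1/56)/(u + 1) + (1/200)/(u - 7)


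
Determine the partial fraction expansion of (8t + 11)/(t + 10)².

(8t + 11) = P(t + 10) + Q. At t = -10: Q = 8·(-10) + 11 = -69. Coeff of t: P = 8
Result: 8/(t + 10) - 69/(t + 10)²


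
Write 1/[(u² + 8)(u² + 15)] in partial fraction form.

Coefficient matching gives A = C = 0, B = 1/(15-8) = 1/7, D = -B = -1/7
Result: (1/7)/(u² + 8) - (1/7)/(u² + 15)


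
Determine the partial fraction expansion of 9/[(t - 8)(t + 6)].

9/(t - 8)(t + 6) = α/(t - 8) + β/(t + 6). α = 9/(8 + 6) = 9/14, β = 9/(-6 - 8) = -9/14
Result: (9/14)/(t - 8) - (9/14)/(t + 6)


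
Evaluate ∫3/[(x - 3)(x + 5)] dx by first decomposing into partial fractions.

Decompose: 3/[(x - 3)(x + 5)] = (3/8)/(x - 3) - (3/8)/(x + 5). Integrate each term: (3/8) ln|(x - 3)| - (3/8) ln|(x + 5)| + C


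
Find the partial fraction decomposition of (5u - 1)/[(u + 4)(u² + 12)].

At u=-4: P = (5·(-4) - 1)/((-4)² + 12) = -3/4. Q = -P = 3/4, R = 5 - (-4)·P = 2
Result: (-3/4)/(u + 4) + ((3/4)u + 2)/(u² + 12)


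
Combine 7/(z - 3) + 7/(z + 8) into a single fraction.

Common denominator (z - 3)(z + 8). Numerator: 7(z + 8) + 7(z - 3) = (7z + 56) + (7z - 21) = 14z + 35
Result: (14z + 35)/[(z - 3)(z + 8)]


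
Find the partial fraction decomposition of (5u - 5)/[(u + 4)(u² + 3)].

At u=-4: A = (5·(-4) - 5)/((-4)² + 3) = -25/19. B = -A = 25/19, C = 5 - (-4)·A = -5/19
Result: (-25/19)/(u + 4) + ((25/19)u - 5/19)/(u² + 3)


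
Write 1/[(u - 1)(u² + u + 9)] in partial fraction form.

Cover-up at u = 1: α = 1/(1² + 1·1 + 9) = 1/11. Then β = -α = -1/11, γ = -α·(1 + 1) = -2/11
Result: (1/11)/(u - 1) - ((1/11)u + 2/11)/(u² + u + 9)


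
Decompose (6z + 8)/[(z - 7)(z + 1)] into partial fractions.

At z=7: A = (6·7 + 8)/(7 + 1) = 25/4. At z=-1: B = (6·(-1) + 8)/(-1 - 7) = -1/4
Result: (25/4)/(z - 7) - (1/4)/(z + 1)


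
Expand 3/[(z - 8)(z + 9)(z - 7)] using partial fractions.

Using cover-up method: α = 3/17, β = 3/272, γ = -3/16
Result: (3/17)/(z - 8) + (3/272)/(z + 9) - (3/16)/(z - 7)


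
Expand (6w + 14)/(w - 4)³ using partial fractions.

(6w + 14) = A(w - 4)² + B(w - 4) + C. At w = 4: C = 6·4 + 14 = 38. Coefficients: A = 0, B = 6
Result: 6/(w - 4)² + 38/(w - 4)³


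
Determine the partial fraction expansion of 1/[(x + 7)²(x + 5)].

Cover-up at x=-5: γ = 1/(-5 + 7)² = 1/4. Cover-up at x=-7: β = 1/(-7 + 5) = -1/2. Comparing x² coeff: α = -γ = -1/4
Result: (-1/4)/(x + 7) - (1/2)/(x + 7)² + (1/4)/(x + 5)


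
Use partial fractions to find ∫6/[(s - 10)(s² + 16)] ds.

Cover-up at s=10: α = 6/(10²+16) = 3/58. Coeff matching: β = -3/58, γ = -15/29. Decomposition: (3/58)/(s - 10) - ((3/58)s + 15/29)/(s² + 16). Integrate: linear → ln, quadratic → (1/2)ln + arctan: (3/58) ln|(s - 10)| - (3/116) ln(s² + 16) - (15/116) arctan(s/4) + C


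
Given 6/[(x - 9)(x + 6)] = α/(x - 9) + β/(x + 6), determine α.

Cover-up at x = 9: α = 6/(9 + 6) = 6/15 = 2/5


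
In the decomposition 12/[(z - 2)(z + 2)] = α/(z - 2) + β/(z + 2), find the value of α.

Cover-up at z = 2: α = 12/(2 + 2) = 12/4 = 3


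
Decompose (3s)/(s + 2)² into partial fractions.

(3s) = α(s + 2) + β. At s = -2: β = 3·(-2) + 0 = -6. Coeff of s: α = 3
Result: 3/(s + 2) - 6/(s + 2)²


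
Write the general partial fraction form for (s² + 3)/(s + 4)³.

Repeated linear factor (power 3): α/(s + 4) + β/(s + 4)² + γ/(s + 4)³


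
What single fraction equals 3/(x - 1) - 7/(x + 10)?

Common denominator (x - 1)(x + 10). Numerator: 3(x + 10) - 7(x - 1) = (3x + 30) - (7x - 7) = -4x + 37
Result: (-4x + 37)/[(x - 1)(x + 10)]


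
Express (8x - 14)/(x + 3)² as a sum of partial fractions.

(8x - 14) = A(x + 3) + B. At x = -3: B = 8·(-3) - 14 = -38. Coeff of x: A = 8
Result: 8/(x + 3) - 38/(x + 3)²


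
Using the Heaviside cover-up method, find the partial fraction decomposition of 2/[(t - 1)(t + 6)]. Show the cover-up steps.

Cover (t - 1): set t=1, get α = 2/(1 + 6) = 2/7. Cover (t + 6): set t=-6, get β = 2/(-6 - 1) = -2/7.
Result: (2/7)/(t - 1) - (2/7)/(t + 6)


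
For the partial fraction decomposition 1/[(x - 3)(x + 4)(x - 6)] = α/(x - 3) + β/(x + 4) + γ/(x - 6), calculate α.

Cover-up at x = 3: α = 1/[(3 + 4)(3 - 6)] = 1/[(7)(-3)] = -1/21


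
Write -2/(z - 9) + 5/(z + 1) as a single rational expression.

Common denominator (z - 9)(z + 1). Numerator: -2(z + 1) + 5(z - 9) = (-2z - 2) + (5z - 45) = 3z - 47
Result: (3z - 47)/[(z - 9)(z + 1)]


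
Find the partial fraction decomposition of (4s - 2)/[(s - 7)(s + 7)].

At s=7: α = (4·7 - 2)/(7 + 7) = 13/7. At s=-7: β = (4·(-7) - 2)/(-7 - 7) = 15/7
Result: (13/7)/(s - 7) + (15/7)/(s + 7)


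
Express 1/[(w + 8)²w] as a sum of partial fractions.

Cover-up at w=0: γ = 1/(0 + 8)² = 1/64. Cover-up at w=-8: β = 1/(-8 - 0) = -1/8. Comparing w² coeff: α = -γ = -1/64
Result: (-1/64)/(w + 8) - (1/8)/(w + 8)² + (1/64)/w


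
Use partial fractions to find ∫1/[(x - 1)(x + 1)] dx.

Decompose: 1/[(x - 1)(x + 1)] = (1/2)/(x - 1) - (1/2)/(x + 1). Integrate each term: (1/2) ln|(x - 1)| - (1/2) ln|(x + 1)| + C


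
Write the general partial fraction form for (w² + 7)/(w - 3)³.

Repeated linear factor (power 3): A/(w - 3) + B/(w - 3)² + C/(w - 3)³


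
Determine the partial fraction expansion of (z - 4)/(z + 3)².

(z - 4) = A(z + 3) + B. At z = -3: B = 1·(-3) - 4 = -7. Coeff of z: A = 1
Result: 1/(z + 3) - 7/(z + 3)²


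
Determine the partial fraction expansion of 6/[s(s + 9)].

6/s(s + 9) = P/s + Q/(s + 9). P = 6/(0 + 9) = 2/3, Q = 6/(-9 - 0) = -2/3
Result: (2/3)/s - (2/3)/(s + 9)


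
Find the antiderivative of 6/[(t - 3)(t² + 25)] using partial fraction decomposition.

Cover-up at t=3: α = 6/(3²+25) = 3/17. Coeff matching: β = -3/17, γ = -9/17. Decomposition: (3/17)/(t - 3) - ((3/17)t + 9/17)/(t² + 25). Integrate: linear → ln, quadratic → (1/2)ln + arctan: (3/17) ln|(t - 3)| - (3/34) ln(t² + 25) - (9/85) arctan(t/5) + C


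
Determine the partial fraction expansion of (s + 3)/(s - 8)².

(s + 3) = α(s - 8) + β. At s = 8: β = 1·8 + 3 = 11. Coeff of s: α = 1
Result: 1/(s - 8) + 11/(s - 8)²


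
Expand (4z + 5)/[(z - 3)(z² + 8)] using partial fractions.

At z=3: α = (4·3 + 5)/(3² + 8) = 1. β = -α = -1, γ = 4 - 3·α = 1
Result: 1/(z - 3) - (z - 1)/(z² + 8)


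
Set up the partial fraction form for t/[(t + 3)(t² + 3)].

Linear + irreducible quadratic: A/(t + 3) + (Bt + C)/(t² + 3)


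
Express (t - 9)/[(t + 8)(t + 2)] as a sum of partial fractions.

At t=-8: A = (1·(-8) - 9)/(-8 + 2) = 17/6. At t=-2: B = (1·(-2) - 9)/(-2 + 8) = -11/6
Result: (17/6)/(t + 8) - (11/6)/(t + 2)


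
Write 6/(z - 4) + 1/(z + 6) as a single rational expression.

Common denominator (z - 4)(z + 6). Numerator: 6(z + 6) + 1(z - 4) = (6z + 36) + (z - 4) = 7z + 32
Result: (7z + 32)/[(z - 4)(z + 6)]


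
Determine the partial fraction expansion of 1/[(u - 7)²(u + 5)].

Cover-up at u=-5: γ = 1/(-5 - 7)² = 1/144. Cover-up at u=7: β = 1/(7 + 5) = 1/12. Comparing u² coeff: α = -γ = -1/144
Result: (-1/144)/(u - 7) + (1/12)/(u - 7)² + (1/144)/(u + 5)


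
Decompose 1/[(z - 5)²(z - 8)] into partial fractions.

Cover-up at z=8: R = 1/(8 - 5)² = 1/9. Cover-up at z=5: Q = 1/(5 - 8) = -1/3. Comparing z² coeff: P = -R = -1/9
Result: (-1/9)/(z - 5) - (1/3)/(z - 5)² + (1/9)/(z - 8)


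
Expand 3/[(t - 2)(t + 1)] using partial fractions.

3/(t - 2)(t + 1) = α/(t - 2) + β/(t + 1). α = 3/(2 + 1) = 1, β = 3/(-1 - 2) = -1
Result: 1/(t - 2) - 1/(t + 1)


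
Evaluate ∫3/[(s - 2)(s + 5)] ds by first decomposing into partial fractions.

Decompose: 3/[(s - 2)(s + 5)] = (3/7)/(s - 2) - (3/7)/(s + 5). Integrate each term: (3/7) ln|(s - 2)| - (3/7) ln|(s + 5)| + C


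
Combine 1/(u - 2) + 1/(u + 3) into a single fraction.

Common denominator (u - 2)(u + 3). Numerator: 1(u + 3) + 1(u - 2) = (u + 3) + (u - 2) = 2u + 1
Result: (2u + 1)/[(u - 2)(u + 3)]


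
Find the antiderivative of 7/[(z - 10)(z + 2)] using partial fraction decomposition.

Decompose: 7/[(z - 10)(z + 2)] = (7/12)/(z - 10) - (7/12)/(z + 2). Integrate each term: (7/12) ln|(z - 10)| - (7/12) ln|(z + 2)| + C


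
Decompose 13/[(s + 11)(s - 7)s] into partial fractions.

Using cover-up method: α = 13/198, β = 13/126, γ = -13/77
Result: (13/198)/(s + 11) + (13/126)/(s - 7) - (13/77)/s


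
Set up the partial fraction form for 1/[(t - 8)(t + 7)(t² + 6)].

Two linear + quadratic: P/(t - 8) + Q/(t + 7) + (Rt + S)/(t² + 6)


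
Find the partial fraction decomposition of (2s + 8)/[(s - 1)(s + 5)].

At s=1: P = (2·1 + 8)/(1 + 5) = 5/3. At s=-5: Q = (2·(-5) + 8)/(-5 - 1) = 1/3
Result: (5/3)/(s - 1) + (1/3)/(s + 5)
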